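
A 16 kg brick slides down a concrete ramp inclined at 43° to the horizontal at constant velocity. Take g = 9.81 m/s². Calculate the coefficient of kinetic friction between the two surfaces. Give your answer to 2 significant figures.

At constant velocity the net force along the incline is zero: mg sin 43° = μ mg cos 43°.
So μ = tan 43° = 0.6820 / 0.7314 = 0.9325.

0.93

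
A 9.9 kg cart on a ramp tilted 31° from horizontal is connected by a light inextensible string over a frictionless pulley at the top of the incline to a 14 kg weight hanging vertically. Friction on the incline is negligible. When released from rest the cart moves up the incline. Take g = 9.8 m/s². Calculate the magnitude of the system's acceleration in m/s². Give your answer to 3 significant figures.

3.65 m/s²

For the cart on the incline: the weight component along the slope is m₁g sin 31° = 9.9 × 9.8 × 0.5150 = 49.965 N and the normal force is N = m₁g cos 31° = 83.162 N.
Newton's second law for the cart (up-slope positive): T − 49.965 = 9.9 a. For the hanging weight (downward positive): 14 × 9.8 − T = 14 a.
Adding the two equations eliminates T: 87.235 = 23.9 a, so a = 3.6500 m/s².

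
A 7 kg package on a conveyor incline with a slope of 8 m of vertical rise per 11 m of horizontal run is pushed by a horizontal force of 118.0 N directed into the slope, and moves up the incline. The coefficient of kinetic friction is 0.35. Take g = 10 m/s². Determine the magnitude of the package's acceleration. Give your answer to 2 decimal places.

The horizontal push has components F cos 36.03° = 118.0 × 0.8087 = 95.427 N up the incline and F sin 36.03° = 118.0 × 0.5882 = 69.408 N pressing into the surface.
The normal force is therefore N = mg cos 36.03° + F sin 36.03° = 56.609 + 69.408 = 126.017 N, and kinetic friction down the slope is μN = 0.35 × 126.017 = 44.106 N.
Along the incline: F cos 36.03° − mg sin 36.03° − μN = ma, so 95.427 − 41.174 − 44.106 = 7 a, giving a = 1.4496 m/s².

1.45 m/s²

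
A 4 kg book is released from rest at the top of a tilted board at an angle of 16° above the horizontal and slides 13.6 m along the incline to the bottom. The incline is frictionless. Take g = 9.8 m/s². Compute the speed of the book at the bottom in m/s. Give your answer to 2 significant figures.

8.6 m/s

The weight component along the incline is mg sin 16° = 10.805 N and the normal force is N = mg cos 16° = 37.681 N.
With no friction, a = g sin 16° = 2.7012 m/s².
Starting from rest over a distance of 13.6 m, v² = 2aL = 2 × 2.7012 × 13.6 = 73.4726, so v = 8.5716 m/s.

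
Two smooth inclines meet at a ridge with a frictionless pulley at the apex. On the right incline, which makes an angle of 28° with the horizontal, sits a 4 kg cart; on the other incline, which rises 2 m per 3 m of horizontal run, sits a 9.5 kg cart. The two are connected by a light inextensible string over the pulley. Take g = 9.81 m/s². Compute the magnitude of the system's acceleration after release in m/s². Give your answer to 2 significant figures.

2.5 m/s²

Resolve each weight along its own incline: the 4 kg mass has component 4 × 9.81 × sin 28° = 18.422 N down its slope, and the 9.5 kg mass has 9.5 × 9.81 × sin 33.69° = 51.695 N down its slope.
The 9.5 kg side's 51.695 N exceeds the other side's 18.422 N, so that mass slides down and the 4 kg mass slides up. Taking that direction as positive, Newton's second law for the whole system gives 51.695 − 18.422 = (4 + 9.5) a, so a = 33.273 / 13.5 = 2.4647 m/s².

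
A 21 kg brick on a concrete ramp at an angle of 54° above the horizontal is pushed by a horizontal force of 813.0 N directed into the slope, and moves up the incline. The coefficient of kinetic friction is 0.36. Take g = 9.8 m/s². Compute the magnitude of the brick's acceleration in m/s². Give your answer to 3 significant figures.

The horizontal push has components F cos 54° = 813.0 × 0.5878 = 477.881 N up the incline and F sin 54° = 813.0 × 0.8090 = 657.717 N pressing into the surface.
The normal force is therefore N = mg cos 54° + F sin 54° = 120.969 + 657.717 = 778.686 N, and kinetic friction down the slope is μN = 0.36 × 778.686 = 280.327 N.
Along the incline: F cos 54° − mg sin 54° − μN = ma, so 477.881 − 166.492 − 280.327 = 21 a, giving a = 1.4791 m/s².

1.48 m/s²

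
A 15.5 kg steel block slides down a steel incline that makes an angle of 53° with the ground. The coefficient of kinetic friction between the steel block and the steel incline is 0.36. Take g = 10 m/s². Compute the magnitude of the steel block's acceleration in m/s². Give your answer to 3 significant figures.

Resolving the weight along the incline: the component pulling the steel block down the slope is mg sin 53° = 15.5 × 10 × 0.7986 = 123.783 N, and the normal force is N = mg cos 53° = 15.5 × 10 × 0.6018 = 93.279 N.
Kinetic friction acts up the slope with magnitude f = μN = 0.36 × 93.279 = 33.580 N.
Net force along the incline is 123.783 − 33.580 = 90.203 N, so a = 90.203 / 15.5 = 5.8195 m/s².

5.82 m/s²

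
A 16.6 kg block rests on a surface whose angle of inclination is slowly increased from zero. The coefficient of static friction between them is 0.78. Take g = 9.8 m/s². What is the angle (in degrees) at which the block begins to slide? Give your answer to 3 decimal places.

At the threshold of sliding, static friction is at its maximum μ_s N and exactly balances the weight component along the incline: mg sin θ = μ_s mg cos θ.
Hence tan θ = μ_s = 0.78, so θ = arctan(0.78) = 37.9542°.

37.954°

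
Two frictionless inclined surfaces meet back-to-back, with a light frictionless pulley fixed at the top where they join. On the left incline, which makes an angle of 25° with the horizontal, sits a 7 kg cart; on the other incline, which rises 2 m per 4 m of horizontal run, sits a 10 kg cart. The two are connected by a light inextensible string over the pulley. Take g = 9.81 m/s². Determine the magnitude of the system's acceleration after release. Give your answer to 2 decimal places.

Resolve each weight along its own incline: the 7 kg mass has component 7 × 9.81 × sin 25° = 29.021 N down its slope, and the 10 kg mass has 10 × 9.81 × sin 26.57° = 43.872 N down its slope.
The 10 kg side's 43.872 N exceeds the other side's 29.021 N, so that mass slides down and the 7 kg mass slides up. Taking that direction as positive, Newton's second law for the whole system gives 43.872 − 29.021 = (7 + 10) a, so a = 14.851 / 17 = 0.8736 m/s².

0.87 m/s²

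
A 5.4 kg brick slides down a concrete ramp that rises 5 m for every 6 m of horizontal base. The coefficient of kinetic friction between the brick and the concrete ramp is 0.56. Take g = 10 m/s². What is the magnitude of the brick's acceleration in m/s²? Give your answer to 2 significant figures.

Resolving the weight along the incline: the component pulling the brick down the slope is mg sin 39.81° = 5.4 × 10 × 0.6402 = 34.571 N, and the normal force is N = mg cos 39.81° = 5.4 × 10 × 0.7682 = 41.483 N.
Kinetic friction acts up the slope with magnitude f = μN = 0.56 × 41.483 = 23.230 N.
Net force along the incline is 34.571 − 23.230 = 11.341 N, so a = 11.341 / 5.4 = 2.1002 m/s².

2.1 m/s²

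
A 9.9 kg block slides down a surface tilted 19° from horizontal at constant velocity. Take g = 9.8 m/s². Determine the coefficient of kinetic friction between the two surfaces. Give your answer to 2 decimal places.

0.34

At constant velocity the net force along the incline is zero: mg sin 19° = μ mg cos 19°.
So μ = tan 19° = 0.3256 / 0.9455 = 0.3444.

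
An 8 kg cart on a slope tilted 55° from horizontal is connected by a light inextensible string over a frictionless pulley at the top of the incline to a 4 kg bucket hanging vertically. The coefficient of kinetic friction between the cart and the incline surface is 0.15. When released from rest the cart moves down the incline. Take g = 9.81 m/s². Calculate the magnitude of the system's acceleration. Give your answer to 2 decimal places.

1.52 m/s²

For the cart on the incline: the weight component along the slope is m₁g sin 55° = 8 × 9.81 × 0.8192 = 64.291 N and the normal force is N = m₁g cos 55° = 45.014 N.
Kinetic friction opposes the cart's motion down the incline: f = μN = 0.15 × 45.014 = 6.752 N acting up the slope.
Newton's second law for the cart (down-slope positive): 64.291 − 6.752 − T = 8 a. For the hanging bucket (upward positive): T − 4 × 9.81 = 4 a.
Adding the two equations eliminates T: 18.299 = 12 a, so a = 1.5249 m/s².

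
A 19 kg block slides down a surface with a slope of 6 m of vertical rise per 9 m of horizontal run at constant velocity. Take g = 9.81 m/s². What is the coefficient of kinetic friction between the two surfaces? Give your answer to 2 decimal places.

At constant velocity the net force along the incline is zero: mg sin 33.69° = μ mg cos 33.69°.
So μ = tan 33.69° = 0.5547 / 0.8321 = 0.6666.

0.67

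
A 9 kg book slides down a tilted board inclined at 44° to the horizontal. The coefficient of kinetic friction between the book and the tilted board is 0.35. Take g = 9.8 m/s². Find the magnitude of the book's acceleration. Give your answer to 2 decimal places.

4.34 m/s²

Resolving the weight along the incline: the component pulling the book down the slope is mg sin 44° = 9 × 9.8 × 0.6947 = 61.273 N, and the normal force is N = mg cos 44° = 9 × 9.8 × 0.7193 = 63.442 N.
Kinetic friction acts up the slope with magnitude f = μN = 0.35 × 63.442 = 22.205 N.
Net force along the incline is 61.273 − 22.205 = 39.068 N, so a = 39.068 / 9 = 4.3409 m/s².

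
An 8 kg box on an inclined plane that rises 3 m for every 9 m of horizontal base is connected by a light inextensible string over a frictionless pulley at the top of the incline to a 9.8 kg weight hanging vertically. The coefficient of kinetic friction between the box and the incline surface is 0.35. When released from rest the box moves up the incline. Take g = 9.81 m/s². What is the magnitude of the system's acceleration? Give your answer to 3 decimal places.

For the box on the incline: the weight component along the slope is m₁g sin 18.43° = 8 × 9.81 × 0.3162 = 24.815 N and the normal force is N = m₁g cos 18.43° = 74.453 N.
Kinetic friction opposes the box's motion up the incline: f = μN = 0.35 × 74.453 = 26.059 N acting down the slope.
Newton's second law for the box (up-slope positive): T − 24.815 − 26.059 = 8 a. For the hanging weight (downward positive): 9.8 × 9.81 − T = 9.8 a.
Adding the two equations eliminates T: 45.264 = 17.8 a, so a = 2.5429 m/s².

2.543 m/s²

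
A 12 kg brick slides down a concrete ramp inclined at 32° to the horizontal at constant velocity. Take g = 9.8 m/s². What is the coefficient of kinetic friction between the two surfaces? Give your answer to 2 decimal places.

At constant velocity the net force along the incline is zero: mg sin 32° = μ mg cos 32°.
So μ = tan 32° = 0.5299 / 0.8480 = 0.6249.

0.62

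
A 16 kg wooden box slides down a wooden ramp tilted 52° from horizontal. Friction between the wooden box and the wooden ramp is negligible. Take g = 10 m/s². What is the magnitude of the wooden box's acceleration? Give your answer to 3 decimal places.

7.880 m/s²

Resolving the weight along the incline: the component pulling the wooden box down the slope is mg sin 52° = 16 × 10 × 0.7880 = 126.080 N, and the normal force is N = mg cos 52° = 16 × 10 × 0.6157 = 98.512 N.
With no friction the net force along the incline is 126.080 N, so a = g sin 52° = 126.080 / 16 = 7.8800 m/s².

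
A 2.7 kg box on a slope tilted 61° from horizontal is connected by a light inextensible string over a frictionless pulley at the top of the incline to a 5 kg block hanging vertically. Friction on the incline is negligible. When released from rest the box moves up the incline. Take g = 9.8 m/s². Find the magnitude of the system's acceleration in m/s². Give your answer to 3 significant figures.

3.36 m/s²

For the box on the incline: the weight component along the slope is m₁g sin 61° = 2.7 × 9.8 × 0.8746 = 23.142 N and the normal force is N = m₁g cos 61° = 12.828 N.
Newton's second law for the box (up-slope positive): T − 23.142 = 2.7 a. For the hanging block (downward positive): 5 × 9.8 − T = 5 a.
Adding the two equations eliminates T: 25.858 = 7.7 a, so a = 3.3582 m/s².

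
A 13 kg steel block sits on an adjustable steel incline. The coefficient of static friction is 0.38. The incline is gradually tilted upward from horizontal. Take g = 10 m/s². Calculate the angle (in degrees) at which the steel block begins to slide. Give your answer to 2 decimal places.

20.81°

At the threshold of sliding, static friction is at its maximum μ_s N and exactly balances the weight component along the incline: mg sin θ = μ_s mg cos θ.
Hence tan θ = μ_s = 0.38, so θ = arctan(0.38) = 20.8068°.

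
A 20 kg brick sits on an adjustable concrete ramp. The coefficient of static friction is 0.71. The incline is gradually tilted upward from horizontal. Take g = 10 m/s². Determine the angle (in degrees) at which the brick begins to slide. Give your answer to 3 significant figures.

35.4°

At the threshold of sliding, static friction is at its maximum μ_s N and exactly balances the weight component along the incline: mg sin θ = μ_s mg cos θ.
Hence tan θ = μ_s = 0.71, so θ = arctan(0.71) = 35.3748°.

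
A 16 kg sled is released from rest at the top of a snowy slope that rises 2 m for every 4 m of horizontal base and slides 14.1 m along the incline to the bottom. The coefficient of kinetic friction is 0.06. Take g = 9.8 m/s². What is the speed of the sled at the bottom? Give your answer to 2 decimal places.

10.43 m/s

The weight component along the incline is mg sin 26.57° = 70.123 N and the normal force is N = mg cos 26.57° = 140.246 N.
Friction up the slope is f = μN = 0.06 × 140.246 = 8.415 N, so the net downslope force is 70.123 − 8.415 = 61.708 N and a = 61.708 / 16 = 3.8567 m/s².
Starting from rest over a distance of 14.1 m, v² = 2aL = 2 × 3.8567 × 14.1 = 108.7589, so v = 10.4288 m/s.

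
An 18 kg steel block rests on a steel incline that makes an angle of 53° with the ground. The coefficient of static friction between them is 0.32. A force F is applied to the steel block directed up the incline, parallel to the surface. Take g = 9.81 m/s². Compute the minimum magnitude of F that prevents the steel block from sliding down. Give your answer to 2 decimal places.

The normal force is N = mg cos 53° = 106.268 N. With F at its minimum the steel block is on the verge of sliding down, so static friction is at its maximum μ_s N = 0.32 × 106.268 = 34.006 N and acts up the slope.
Equilibrium along the incline: F + μ_s N = mg sin 53°, so F = 141.023 − 34.006 = 107.017 N.

107.02 N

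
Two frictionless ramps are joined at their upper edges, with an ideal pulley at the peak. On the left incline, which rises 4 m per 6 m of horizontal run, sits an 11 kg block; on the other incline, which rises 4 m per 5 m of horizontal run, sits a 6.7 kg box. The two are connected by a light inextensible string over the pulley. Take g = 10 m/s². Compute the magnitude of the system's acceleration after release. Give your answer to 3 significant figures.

Resolve each weight along its own incline: the 11 kg mass has component 11 × 10 × sin 33.69° = 61.017 N down its slope, and the 6.7 kg mass has 6.7 × 10 × sin 38.66° = 41.855 N down its slope.
The 11 kg side's 61.017 N exceeds the other side's 41.855 N, so that mass slides down and the 6.7 kg mass slides up. Taking that direction as positive, Newton's second law for the whole system gives 61.017 − 41.855 = (11 + 6.7) a, so a = 19.162 / 17.7 = 1.0826 m/s².

1.08 m/s²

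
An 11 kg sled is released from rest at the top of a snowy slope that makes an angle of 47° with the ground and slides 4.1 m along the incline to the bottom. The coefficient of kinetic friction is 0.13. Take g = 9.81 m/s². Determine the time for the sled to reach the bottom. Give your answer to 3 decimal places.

1.140 s

The weight component along the incline is mg sin 47° = 78.920 N and the normal force is N = mg cos 47° = 73.594 N.
Friction up the slope is f = μN = 0.13 × 73.594 = 9.567 N, so the net downslope force is 78.920 − 9.567 = 69.353 N and a = 69.353 / 11 = 6.3048 m/s².
Starting from rest, L = ½at², so t = √(2L/a) = √(2 × 4.1 / 6.3048) = 1.1404 s.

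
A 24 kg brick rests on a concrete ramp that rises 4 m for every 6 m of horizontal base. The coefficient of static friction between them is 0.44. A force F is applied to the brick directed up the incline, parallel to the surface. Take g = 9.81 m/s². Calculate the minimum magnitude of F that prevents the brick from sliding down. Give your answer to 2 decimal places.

44.40 N

The normal force is N = mg cos 33.69° = 195.898 N. With F at its minimum the brick is on the verge of sliding down, so static friction is at its maximum μ_s N = 0.44 × 195.898 = 86.195 N and acts up the slope.
Equilibrium along the incline: F + μ_s N = mg sin 33.69°, so F = 130.599 − 86.195 = 44.404 N.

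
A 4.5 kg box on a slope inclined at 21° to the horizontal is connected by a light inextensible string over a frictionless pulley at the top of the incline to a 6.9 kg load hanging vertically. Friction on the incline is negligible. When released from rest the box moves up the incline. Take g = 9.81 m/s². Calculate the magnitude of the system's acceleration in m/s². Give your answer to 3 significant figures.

4.55 m/s²

For the box on the incline: the weight component along the slope is m₁g sin 21° = 4.5 × 9.81 × 0.3584 = 15.822 N and the normal force is N = m₁g cos 21° = 41.213 N.
Newton's second law for the box (up-slope positive): T − 15.822 = 4.5 a. For the hanging load (downward positive): 6.9 × 9.81 − T = 6.9 a.
Adding the two equations eliminates T: 51.867 = 11.4 a, so a = 4.5497 m/s².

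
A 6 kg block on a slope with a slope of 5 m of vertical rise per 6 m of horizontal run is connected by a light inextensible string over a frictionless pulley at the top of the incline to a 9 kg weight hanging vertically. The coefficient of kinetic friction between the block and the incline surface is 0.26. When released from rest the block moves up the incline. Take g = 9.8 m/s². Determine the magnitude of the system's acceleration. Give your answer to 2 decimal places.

For the block on the incline: the weight component along the slope is m₁g sin 39.81° = 6 × 9.8 × 0.6402 = 37.644 N and the normal force is N = m₁g cos 39.81° = 45.171 N.
Kinetic friction opposes the block's motion up the incline: f = μN = 0.26 × 45.171 = 11.744 N acting down the slope.
Newton's second law for the block (up-slope positive): T − 37.644 − 11.744 = 6 a. For the hanging weight (downward positive): 9 × 9.8 − T = 9 a.
Adding the two equations eliminates T: 38.812 = 15 a, so a = 2.5875 m/s².

2.59 m/s²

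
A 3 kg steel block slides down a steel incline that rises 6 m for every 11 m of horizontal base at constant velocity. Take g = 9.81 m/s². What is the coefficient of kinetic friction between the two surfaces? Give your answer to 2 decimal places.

At constant velocity the net force along the incline is zero: mg sin 28.61° = μ mg cos 28.61°.
So μ = tan 28.61° = 0.4789 / 0.8779 = 0.5455.

0.55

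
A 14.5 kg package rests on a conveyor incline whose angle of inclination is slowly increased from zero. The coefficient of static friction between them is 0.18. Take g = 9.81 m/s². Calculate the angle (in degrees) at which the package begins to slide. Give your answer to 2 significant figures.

At the threshold of sliding, static friction is at its maximum μ_s N and exactly balances the weight component along the incline: mg sin θ = μ_s mg cos θ.
Hence tan θ = μ_s = 0.18, so θ = arctan(0.18) = 10.2040°.

10°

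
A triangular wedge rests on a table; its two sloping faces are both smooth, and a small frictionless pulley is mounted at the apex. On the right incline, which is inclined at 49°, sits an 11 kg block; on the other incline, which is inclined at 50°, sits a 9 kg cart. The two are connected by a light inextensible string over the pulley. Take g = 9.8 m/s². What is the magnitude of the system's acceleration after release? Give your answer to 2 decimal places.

Resolve each weight along its own incline: the 11 kg mass has component 11 × 9.8 × sin 49° = 81.358 N down its slope, and the 9 kg mass has 9 × 9.8 × sin 50° = 67.565 N down its slope.
The 11 kg side's 81.358 N exceeds the other side's 67.565 N, so that mass slides down and the 9 kg mass slides up. Taking that direction as positive, Newton's second law for the whole system gives 81.358 − 67.565 = (11 + 9) a, so a = 13.793 / 20 = 0.6896 m/s².

0.69 m/s²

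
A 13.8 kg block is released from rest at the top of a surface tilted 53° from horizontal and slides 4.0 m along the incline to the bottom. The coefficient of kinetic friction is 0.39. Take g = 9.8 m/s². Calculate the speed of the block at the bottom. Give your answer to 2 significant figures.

6.6 m/s

The weight component along the incline is mg sin 53° = 108.007 N and the normal force is N = mg cos 53° = 81.389 N.
Friction up the slope is f = μN = 0.39 × 81.389 = 31.742 N, so the net downslope force is 108.007 − 31.742 = 76.265 N and a = 76.265 / 13.8 = 5.5264 m/s².
Starting from rest over a distance of 4.0 m, v² = 2aL = 2 × 5.5264 × 4.0 = 44.2112, so v = 6.6492 m/s.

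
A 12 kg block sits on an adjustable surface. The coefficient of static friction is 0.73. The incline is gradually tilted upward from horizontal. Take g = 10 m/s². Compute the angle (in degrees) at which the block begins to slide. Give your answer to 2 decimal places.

At the threshold of sliding, static friction is at its maximum μ_s N and exactly balances the weight component along the incline: mg sin θ = μ_s mg cos θ.
Hence tan θ = μ_s = 0.73, so θ = arctan(0.73) = 36.1294°.

36.13°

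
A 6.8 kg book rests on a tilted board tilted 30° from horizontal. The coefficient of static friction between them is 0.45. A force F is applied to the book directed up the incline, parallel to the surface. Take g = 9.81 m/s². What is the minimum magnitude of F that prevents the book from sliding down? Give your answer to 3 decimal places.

The normal force is N = mg cos 30° = 57.771 N. With F at its minimum the book is on the verge of sliding down, so static friction is at its maximum μ_s N = 0.45 × 57.771 = 25.997 N and acts up the slope.
Equilibrium along the incline: F + μ_s N = mg sin 30°, so F = 33.354 − 25.997 = 7.357 N.

7.357 N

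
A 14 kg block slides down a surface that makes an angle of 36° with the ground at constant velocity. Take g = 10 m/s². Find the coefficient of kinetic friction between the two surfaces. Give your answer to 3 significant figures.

At constant velocity the net force along the incline is zero: mg sin 36° = μ mg cos 36°.
So μ = tan 36° = 0.5878 / 0.8090 = 0.7266.

0.727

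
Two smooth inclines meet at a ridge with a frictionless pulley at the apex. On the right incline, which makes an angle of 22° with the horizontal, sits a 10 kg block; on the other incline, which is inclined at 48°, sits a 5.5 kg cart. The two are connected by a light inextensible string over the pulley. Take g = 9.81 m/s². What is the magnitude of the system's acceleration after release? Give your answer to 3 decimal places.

Resolve each weight along its own incline: the 10 kg mass has component 10 × 9.81 × sin 22° = 36.749 N down its slope, and the 5.5 kg mass has 5.5 × 9.81 × sin 48° = 40.096 N down its slope.
The 5.5 kg side's 40.096 N exceeds the other side's 36.749 N, so that mass slides down and the 10 kg mass slides up. Taking that direction as positive, Newton's second law for the whole system gives 40.096 − 36.749 = (10 + 5.5) a, so a = 3.347 / 15.5 = 0.2159 m/s².

0.216 m/s²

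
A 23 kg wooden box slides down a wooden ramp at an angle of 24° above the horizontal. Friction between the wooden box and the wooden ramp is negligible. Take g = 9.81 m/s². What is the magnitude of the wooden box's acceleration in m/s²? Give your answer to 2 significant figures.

Resolving the weight along the incline: the component pulling the wooden box down the slope is mg sin 24° = 23 × 9.81 × 0.4067 = 91.764 N, and the normal force is N = mg cos 24° = 23 × 9.81 × 0.9135 = 206.113 N.
With no friction the net force along the incline is 91.764 N, so a = g sin 24° = 91.764 / 23 = 3.9897 m/s².

4.0 m/s²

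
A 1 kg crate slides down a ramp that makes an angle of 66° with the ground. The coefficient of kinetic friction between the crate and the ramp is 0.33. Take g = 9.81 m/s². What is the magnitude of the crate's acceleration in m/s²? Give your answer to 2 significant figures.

7.6 m/s²

Resolving the weight along the incline: the component pulling the crate down the slope is mg sin 66° = 1 × 9.81 × 0.9135 = 8.961 N, and the normal force is N = mg cos 66° = 1 × 9.81 × 0.4067 = 3.990 N.
Kinetic friction acts up the slope with magnitude f = μN = 0.33 × 3.990 = 1.317 N.
Net force along the incline is 8.961 − 1.317 = 7.644 N, so a = 7.644 / 1 = 7.6440 m/s².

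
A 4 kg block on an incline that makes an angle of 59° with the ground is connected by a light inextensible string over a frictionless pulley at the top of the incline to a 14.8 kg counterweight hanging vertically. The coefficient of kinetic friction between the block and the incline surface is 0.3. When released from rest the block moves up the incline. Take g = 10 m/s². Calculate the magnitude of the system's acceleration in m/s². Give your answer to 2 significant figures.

For the block on the incline: the weight component along the slope is m₁g sin 59° = 4 × 10 × 0.8572 = 34.288 N and the normal force is N = m₁g cos 59° = 20.602 N.
Kinetic friction opposes the block's motion up the incline: f = μN = 0.3 × 20.602 = 6.181 N acting down the slope.
Newton's second law for the block (up-slope positive): T − 34.288 − 6.181 = 4 a. For the hanging counterweight (downward positive): 14.8 × 10 − T = 14.8 a.
Adding the two equations eliminates T: 107.531 = 18.8 a, so a = 5.7197 m/s².

5.7 m/s²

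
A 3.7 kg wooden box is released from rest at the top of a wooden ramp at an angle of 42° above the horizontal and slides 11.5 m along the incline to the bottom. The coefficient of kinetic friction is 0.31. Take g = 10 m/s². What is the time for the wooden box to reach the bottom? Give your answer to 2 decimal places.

The weight component along the incline is mg sin 42° = 24.758 N and the normal force is N = mg cos 42° = 27.496 N.
Friction up the slope is f = μN = 0.31 × 27.496 = 8.524 N, so the net downslope force is 24.758 − 8.524 = 16.234 N and a = 16.234 / 3.7 = 4.3876 m/s².
Starting from rest, L = ½at², so t = √(2L/a) = √(2 × 11.5 / 4.3876) = 2.2896 s.

2.29 s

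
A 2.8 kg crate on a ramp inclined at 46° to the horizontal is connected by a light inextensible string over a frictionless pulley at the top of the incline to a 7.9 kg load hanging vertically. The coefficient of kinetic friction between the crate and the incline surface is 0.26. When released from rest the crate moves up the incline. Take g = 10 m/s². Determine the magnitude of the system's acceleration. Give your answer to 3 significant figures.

For the crate on the incline: the weight component along the slope is m₁g sin 46° = 2.8 × 10 × 0.7193 = 20.140 N and the normal force is N = m₁g cos 46° = 19.450 N.
Kinetic friction opposes the crate's motion up the incline: f = μN = 0.26 × 19.450 = 5.057 N acting down the slope.
Newton's second law for the crate (up-slope positive): T − 20.140 − 5.057 = 2.8 a. For the hanging load (downward positive): 7.9 × 10 − T = 7.9 a.
Adding the two equations eliminates T: 53.803 = 10.7 a, so a = 5.0283 m/s².

5.03 m/s²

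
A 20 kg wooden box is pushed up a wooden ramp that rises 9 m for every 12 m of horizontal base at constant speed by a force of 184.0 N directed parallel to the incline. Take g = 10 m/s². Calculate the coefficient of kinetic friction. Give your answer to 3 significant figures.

At constant speed ΣF = 0 along the incline. The applied 184.0 N acts up the slope; the weight component mg sin 36.87° = 120.000 N and kinetic friction μN both act down the slope.
So 184.0 = 120.000 + μ × 160.000, giving μ = (184.0 − 120.000) / 160.000 = 0.4000.

0.400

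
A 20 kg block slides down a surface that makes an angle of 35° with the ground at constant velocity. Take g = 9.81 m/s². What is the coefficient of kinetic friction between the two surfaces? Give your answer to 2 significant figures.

0.70

At constant velocity the net force along the incline is zero: mg sin 35° = μ mg cos 35°.
So μ = tan 35° = 0.5736 / 0.8192 = 0.7002.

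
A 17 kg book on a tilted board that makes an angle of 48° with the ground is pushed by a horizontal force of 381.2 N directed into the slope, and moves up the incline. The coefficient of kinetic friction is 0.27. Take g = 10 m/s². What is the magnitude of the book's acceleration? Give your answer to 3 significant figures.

The horizontal push has components F cos 48° = 381.2 × 0.6691 = 255.061 N up the incline and F sin 48° = 381.2 × 0.7431 = 283.270 N pressing into the surface.
The normal force is therefore N = mg cos 48° + F sin 48° = 113.747 + 283.270 = 397.017 N, and kinetic friction down the slope is μN = 0.27 × 397.017 = 107.195 N.
Along the incline: F cos 48° − mg sin 48° − μN = ma, so 255.061 − 126.327 − 107.195 = 17 a, giving a = 1.2670 m/s².

1.27 m/s²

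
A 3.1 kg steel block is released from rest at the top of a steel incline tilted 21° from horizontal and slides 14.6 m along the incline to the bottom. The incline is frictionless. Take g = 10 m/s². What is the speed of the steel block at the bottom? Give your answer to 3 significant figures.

The weight component along the incline is mg sin 21° = 11.109 N and the normal force is N = mg cos 21° = 28.941 N.
With no friction, a = g sin 21° = 3.5837 m/s².
Starting from rest over a distance of 14.6 m, v² = 2aL = 2 × 3.5837 × 14.6 = 104.6440, so v = 10.2296 m/s.

10.2 m/s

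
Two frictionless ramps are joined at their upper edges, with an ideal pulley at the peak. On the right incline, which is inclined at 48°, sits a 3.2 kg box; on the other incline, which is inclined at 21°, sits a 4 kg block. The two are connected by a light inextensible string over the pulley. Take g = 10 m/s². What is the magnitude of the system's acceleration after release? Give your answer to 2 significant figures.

1.3 m/s²

Resolve each weight along its own incline: the 3.2 kg mass has component 3.2 × 10 × sin 48° = 23.781 N down its slope, and the 4 kg mass has 4 × 10 × sin 21° = 14.335 N down its slope.
The 3.2 kg side's 23.781 N exceeds the other side's 14.335 N, so that mass slides down and the 4 kg mass slides up. Taking that direction as positive, Newton's second law for the whole system gives 23.781 − 14.335 = (3.2 + 4) a, so a = 9.446 / 7.2 = 1.3119 m/s².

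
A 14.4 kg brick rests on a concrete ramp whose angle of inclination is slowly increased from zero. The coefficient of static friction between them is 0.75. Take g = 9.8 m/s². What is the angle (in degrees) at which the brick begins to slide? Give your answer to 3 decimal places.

36.870°

At the threshold of sliding, static friction is at its maximum μ_s N and exactly balances the weight component along the incline: mg sin θ = μ_s mg cos θ.
Hence tan θ = μ_s = 0.75, so θ = arctan(0.75) = 36.8699°.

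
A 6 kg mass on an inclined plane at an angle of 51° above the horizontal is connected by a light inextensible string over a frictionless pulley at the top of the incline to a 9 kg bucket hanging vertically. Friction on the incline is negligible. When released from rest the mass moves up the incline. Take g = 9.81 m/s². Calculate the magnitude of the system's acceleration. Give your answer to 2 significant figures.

2.8 m/s²

For the mass on the incline: the weight component along the slope is m₁g sin 51° = 6 × 9.81 × 0.7771 = 45.740 N and the normal force is N = m₁g cos 51° = 37.042 N.
Newton's second law for the mass (up-slope positive): T − 45.740 = 6 a. For the hanging bucket (downward positive): 9 × 9.81 − T = 9 a.
Adding the two equations eliminates T: 42.550 = 15 a, so a = 2.8367 m/s².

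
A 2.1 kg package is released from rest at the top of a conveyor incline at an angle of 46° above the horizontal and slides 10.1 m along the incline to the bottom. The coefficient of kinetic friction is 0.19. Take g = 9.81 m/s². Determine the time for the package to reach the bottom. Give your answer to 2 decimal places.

The weight component along the incline is mg sin 46° = 14.819 N and the normal force is N = mg cos 46° = 14.311 N.
Friction up the slope is f = μN = 0.19 × 14.311 = 2.719 N, so the net downslope force is 14.819 − 2.719 = 12.100 N and a = 12.100 / 2.1 = 5.7619 m/s².
Starting from rest, L = ½at², so t = √(2L/a) = √(2 × 10.1 / 5.7619) = 1.8724 s.

1.87 s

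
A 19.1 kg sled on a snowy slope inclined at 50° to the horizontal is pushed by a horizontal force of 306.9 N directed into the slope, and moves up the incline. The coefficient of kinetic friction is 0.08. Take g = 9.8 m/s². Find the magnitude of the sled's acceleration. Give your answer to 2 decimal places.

1.33 m/s²

The horizontal push has components F cos 50° = 306.9 × 0.6428 = 197.275 N up the incline and F sin 50° = 306.9 × 0.7660 = 235.085 N pressing into the surface.
The normal force is therefore N = mg cos 50° + F sin 50° = 120.319 + 235.085 = 355.404 N, and kinetic friction down the slope is μN = 0.08 × 355.404 = 28.432 N.
Along the incline: F cos 50° − mg sin 50° − μN = ma, so 197.275 − 143.380 − 28.432 = 19.1 a, giving a = 1.3331 m/s².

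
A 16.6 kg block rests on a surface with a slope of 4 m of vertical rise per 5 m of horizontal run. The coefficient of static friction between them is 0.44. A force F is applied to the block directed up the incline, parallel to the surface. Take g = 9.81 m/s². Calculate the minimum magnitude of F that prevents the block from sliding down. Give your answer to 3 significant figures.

The normal force is N = mg cos 38.66° = 127.161 N. With F at its minimum the block is on the verge of sliding down, so static friction is at its maximum μ_s N = 0.44 × 127.161 = 55.951 N and acts up the slope.
Equilibrium along the incline: F + μ_s N = mg sin 38.66°, so F = 101.729 − 55.951 = 45.778 N.

45.8 N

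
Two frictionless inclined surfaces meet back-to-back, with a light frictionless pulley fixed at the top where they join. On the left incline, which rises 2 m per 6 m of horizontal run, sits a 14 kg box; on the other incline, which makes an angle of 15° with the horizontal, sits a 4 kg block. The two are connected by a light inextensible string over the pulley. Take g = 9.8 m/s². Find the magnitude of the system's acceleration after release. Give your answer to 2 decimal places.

Resolve each weight along its own incline: the 14 kg mass has component 14 × 9.8 × sin 18.43° = 43.386 N down its slope, and the 4 kg mass has 4 × 9.8 × sin 15° = 10.146 N down its slope.
The 14 kg side's 43.386 N exceeds the other side's 10.146 N, so that mass slides down and the 4 kg mass slides up. Taking that direction as positive, Newton's second law for the whole system gives 43.386 − 10.146 = (14 + 4) a, so a = 33.240 / 18 = 1.8467 m/s².

1.85 m/s²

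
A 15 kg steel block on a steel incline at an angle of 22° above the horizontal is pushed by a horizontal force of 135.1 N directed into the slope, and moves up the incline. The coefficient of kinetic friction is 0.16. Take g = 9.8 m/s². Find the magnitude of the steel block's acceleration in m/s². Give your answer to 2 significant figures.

The horizontal push has components F cos 22° = 135.1 × 0.9272 = 125.265 N up the incline and F sin 22° = 135.1 × 0.3746 = 50.608 N pressing into the surface.
The normal force is therefore N = mg cos 22° + F sin 22° = 136.298 + 50.608 = 186.906 N, and kinetic friction down the slope is μN = 0.16 × 186.906 = 29.905 N.
Along the incline: F cos 22° − mg sin 22° − μN = ma, so 125.265 − 55.066 − 29.905 = 15 a, giving a = 2.6863 m/s².

2.7 m/s²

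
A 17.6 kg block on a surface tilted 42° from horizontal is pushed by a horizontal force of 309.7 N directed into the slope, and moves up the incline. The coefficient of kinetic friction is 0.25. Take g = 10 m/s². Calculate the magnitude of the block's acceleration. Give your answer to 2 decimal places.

The horizontal push has components F cos 42° = 309.7 × 0.7431 = 230.138 N up the incline and F sin 42° = 309.7 × 0.6691 = 207.220 N pressing into the surface.
The normal force is therefore N = mg cos 42° + F sin 42° = 130.786 + 207.220 = 338.006 N, and kinetic friction down the slope is μN = 0.25 × 338.006 = 84.501 N.
Along the incline: F cos 42° − mg sin 42° − μN = ma, so 230.138 − 117.762 − 84.501 = 17.6 a, giving a = 1.5838 m/s².

1.58 m/s²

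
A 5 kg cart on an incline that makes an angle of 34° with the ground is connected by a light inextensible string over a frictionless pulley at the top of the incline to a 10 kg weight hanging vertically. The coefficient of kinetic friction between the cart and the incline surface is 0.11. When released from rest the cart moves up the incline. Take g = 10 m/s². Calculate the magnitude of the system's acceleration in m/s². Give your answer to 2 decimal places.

4.50 m/s²

For the cart on the incline: the weight component along the slope is m₁g sin 34° = 5 × 10 × 0.5592 = 27.960 N and the normal force is N = m₁g cos 34° = 41.452 N.
Kinetic friction opposes the cart's motion up the incline: f = μN = 0.11 × 41.452 = 4.560 N acting down the slope.
Newton's second law for the cart (up-slope positive): T − 27.960 − 4.560 = 5 a. For the hanging weight (downward positive): 10 × 10 − T = 10 a.
Adding the two equations eliminates T: 67.480 = 15 a, so a = 4.4987 m/s².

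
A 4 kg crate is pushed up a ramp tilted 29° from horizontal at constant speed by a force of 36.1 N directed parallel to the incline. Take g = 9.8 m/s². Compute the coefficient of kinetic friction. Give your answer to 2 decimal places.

At constant speed ΣF = 0 along the incline. The applied 36.1 N acts up the slope; the weight component mg sin 29° = 19.005 N and kinetic friction μN both act down the slope.
So 36.1 = 19.005 + μ × 34.285, giving μ = (36.1 − 19.005) / 34.285 = 0.4986.

0.50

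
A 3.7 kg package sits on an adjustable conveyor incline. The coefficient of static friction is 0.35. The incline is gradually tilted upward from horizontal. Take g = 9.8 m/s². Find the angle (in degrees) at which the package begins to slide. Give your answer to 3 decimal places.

19.290°

At the threshold of sliding, static friction is at its maximum μ_s N and exactly balances the weight component along the incline: mg sin θ = μ_s mg cos θ.
Hence tan θ = μ_s = 0.35, so θ = arctan(0.35) = 19.2900°.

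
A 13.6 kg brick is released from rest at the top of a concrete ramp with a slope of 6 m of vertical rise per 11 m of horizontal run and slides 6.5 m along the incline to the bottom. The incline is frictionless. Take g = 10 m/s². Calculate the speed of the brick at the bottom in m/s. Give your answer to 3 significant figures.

7.89 m/s

The weight component along the incline is mg sin 28.61° = 65.124 N and the normal force is N = mg cos 28.61° = 119.394 N.
With no friction, a = g sin 28.61° = 4.7885 m/s².
Starting from rest over a distance of 6.5 m, v² = 2aL = 2 × 4.7885 × 6.5 = 62.2505, so v = 7.8899 m/s.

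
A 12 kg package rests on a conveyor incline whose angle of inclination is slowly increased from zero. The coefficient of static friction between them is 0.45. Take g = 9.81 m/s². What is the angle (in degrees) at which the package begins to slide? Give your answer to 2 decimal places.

At the threshold of sliding, static friction is at its maximum μ_s N and exactly balances the weight component along the incline: mg sin θ = μ_s mg cos θ.
Hence tan θ = μ_s = 0.45, so θ = arctan(0.45) = 24.2277°.

24.23°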